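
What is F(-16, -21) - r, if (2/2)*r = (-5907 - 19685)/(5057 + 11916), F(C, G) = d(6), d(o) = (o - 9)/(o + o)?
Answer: 85395/67892 ≈ 1.2578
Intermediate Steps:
d(o) = (-9 + o)/(2*o) (d(o) = (-9 + o)/((2*o)) = (-9 + o)*(1/(2*o)) = (-9 + o)/(2*o))
F(C, G) = -¼ (F(C, G) = (½)*(-9 + 6)/6 = (½)*(⅙)*(-3) = -¼)
r = -25592/16973 (r = (-5907 - 19685)/(5057 + 11916) = -25592/16973 ≈ -1.5078)
F(-16, -21) - r = -¼ - 1*(-25592/16973) = -¼ + 25592/16973 = 85395/67892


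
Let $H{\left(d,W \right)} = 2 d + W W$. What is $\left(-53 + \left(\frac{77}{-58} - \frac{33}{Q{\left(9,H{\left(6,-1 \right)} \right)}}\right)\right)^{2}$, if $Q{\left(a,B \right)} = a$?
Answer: $\frac{101828281}{30276} \approx 3363.3$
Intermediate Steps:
$H{\left(d,W \right)} = W^{2} + 2 d$ ($H{\left(d,W \right)} = 2 d + W^{2} = W^{2} + 2 d$)
$\left(-53 + \left(\frac{77}{-58} - \frac{33}{Q{\left(9,H{\left(6,-1 \right)} \right)}}\right)\right)^{2} = \left(-53 + \left(\frac{77}{-58} - \frac{33}{9}\right)\right)^{2} = \left(-53 + \left(77 \left(- \frac{1}{58}\right) - \frac{11}{3}\right)\right)^{2} = \left(-53 - \frac{869}{174}\right)^{2} = \left(- \frac{10091}{174}\right)^{2} = \frac{101828281}{30276}$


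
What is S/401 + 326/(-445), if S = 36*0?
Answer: -326/445 ≈ -0.73258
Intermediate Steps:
S = 0
S/401 + 326/(-445) = 0/401 + 326/(-445) = 0*(1/401) + 326*(-1/445) = 0 - 326/445 = -326/445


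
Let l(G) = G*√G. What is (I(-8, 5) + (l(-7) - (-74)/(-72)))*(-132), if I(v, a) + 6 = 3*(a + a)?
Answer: -9097/3 + 924*I*√7 ≈ -3032.3 + 2444.7*I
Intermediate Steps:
l(G) = G^(3/2)
I(v, a) = -6 + 6*a (I(v, a) = -6 + 3*(a + a) = -6 + 3*(2*a) = -6 + 6*a)
(I(-8, 5) + (l(-7) - (-74)/(-72)))*(-132) = ((-6 + 6*5) + ((-7)^(3/2) - (-74)/(-72)))*(-132) = ((-6 + 30) + (-7*I*√7 - (-74)*(-1)/72))*(-132) = (24 + (-7*I*√7 - 1*37/36))*(-132) = (24 + (-7*I*√7 - 37/36))*(-132) = (24 + (-37/36 - 7*I*√7))*(-132) = (827/36 - 7*I*√7)*(-132) = -9097/3 + 924*I*√7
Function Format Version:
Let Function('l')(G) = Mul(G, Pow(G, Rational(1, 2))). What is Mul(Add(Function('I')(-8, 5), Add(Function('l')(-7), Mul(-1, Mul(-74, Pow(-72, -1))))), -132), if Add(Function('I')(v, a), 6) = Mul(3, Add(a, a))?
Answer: Add(Rational(-9097, 3), Mul(924, I, Pow(7, Rational(1, 2)))) ≈ Add(-3032.3, Mul(2444.7, I))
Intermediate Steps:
Function('l')(G) = Pow(G, Rational(3, 2))
Function('I')(v, a) = Add(-6, Mul(6, a)) (Function('I')(v, a) = Add(-6, Mul(3, Add(a, a))) = Add(-6, Mul(3, Mul(2, a))) = Add(-6, Mul(6, a)))
Mul(Add(Function('I')(-8, 5), Add(Function('l')(-7), Mul(-1, Mul(-74, Pow(-72, -1))))), -132) = Mul(Add(Add(-6, Mul(6, 5)), Add(Pow(-7, Rational(3, 2)), Mul(-1, Mul(-74, Pow(-72, -1))))), -132) = Mul(Add(Add(-6, 30), Add(Mul(-7, I, Pow(7, Rational(1, 2))), Mul(-1, Mul(-74, Rational(-1, 72))))), -132) = Mul(Add(24, Add(Mul(-7, I, Pow(7, Rational(1, 2))), Mul(-1, Rational(37, 36)))), -132) = Mul(Add(24, Add(Mul(-7, I, Pow(7, Rational(1, 2))), Rational(-37, 36))), -132) = Mul(Add(24, Add(Rational(-37, 36), Mul(-7, I, Pow(7, Rational(1, 2))))), -132) = Mul(Add(Rational(827, 36), Mul(-7, I, Pow(7, Rational(1, 2)))), -132) = Add(Rational(-9097, 3), Mul(924, I, Pow(7, Rational(1, 2))))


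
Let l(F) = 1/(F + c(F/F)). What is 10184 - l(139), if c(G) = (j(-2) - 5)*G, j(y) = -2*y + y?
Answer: 1385023/136 ≈ 10184.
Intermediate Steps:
j(y) = -y
c(G) = -3*G (c(G) = (-1*(-2) - 5)*G = (2 - 5)*G = -3*G)
l(F) = 1/(-3 + F) (l(F) = 1/(F - 3*F/F) = 1/(F - 3*1) = 1/(F - 3) = 1/(-3 + F))
10184 - l(139) = 10184 - 1/(-3 + 139) = 10184 - 1/136 = 1385023/136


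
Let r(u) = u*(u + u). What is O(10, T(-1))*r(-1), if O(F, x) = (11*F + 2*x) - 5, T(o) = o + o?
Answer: 202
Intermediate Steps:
T(o) = 2*o
O(F, x) = -5 + 2*x + 11*F (O(F, x) = (2*x + 11*F) - 5 = -5 + 2*x + 11*F)
r(u) = 2*u² (r(u) = u*(2*u) = 2*u²)
O(10, T(-1))*r(-1) = (-5 + 2*(2*(-1)) + 11*10)*(2*(-1)²) = (-5 + 2*(-2) + 110)*(2*1) = (-5 - 4 + 110)*2 = 101*2 = 202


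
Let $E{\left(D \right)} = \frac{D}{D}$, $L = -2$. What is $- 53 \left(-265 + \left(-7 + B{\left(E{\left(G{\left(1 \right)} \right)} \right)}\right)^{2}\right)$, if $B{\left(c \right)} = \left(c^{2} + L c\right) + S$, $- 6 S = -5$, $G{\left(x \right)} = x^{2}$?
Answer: $\frac{407623}{36} \approx 11323.0$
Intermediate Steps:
$S = \frac{5}{6}$ ($S = \left(- \frac{1}{6}\right) \left(-5\right) = \frac{5}{6} \approx 0.83333$)
$E{\left(D \right)} = 1$
$B{\left(c \right)} = \frac{5}{6} + c^{2} - 2 c$ ($B{\left(c \right)} = \left(c^{2} - 2 c\right) + \frac{5}{6} = \frac{5}{6} + c^{2} - 2 c$)
$- 53 \left(-265 + \left(-7 + B{\left(E{\left(G{\left(1 \right)} \right)} \right)}\right)^{2}\right) = - 53 \left(-265 + \left(-7 + \left(\frac{5}{6} + 1^{2} - 2\right)\right)^{2}\right) = - 53 \left(-265 + \left(-7 + \left(\frac{5}{6} + 1 - 2\right)\right)^{2}\right) = - 53 \left(-265 + \left(-7 - \frac{1}{6}\right)^{2}\right) = - 53 \left(-265 + \left(- \frac{43}{6}\right)^{2}\right) = - 53 \left(-265 + \frac{1849}{36}\right) = \left(-53\right) \left(- \frac{7691}{36}\right) = \frac{407623}{36}$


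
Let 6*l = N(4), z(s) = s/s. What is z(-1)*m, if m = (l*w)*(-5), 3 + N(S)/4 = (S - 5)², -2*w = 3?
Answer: -10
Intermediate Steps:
w = -3/2 (w = -½*3 = -3/2 ≈ -1.5000)
z(s) = 1
N(S) = -12 + 4*(-5 + S)² (N(S) = -12 + 4*(S - 5)² = -12 + 4*(-5 + S)²)
l = -4/3 (l = (-12 + 4*(-5 + 4)²)/6 = (-12 + 4*(-1)²)/6 = (-12 + 4*1)/6 = (-12 + 4)/6 = (⅙)*(-8) = -4/3 ≈ -1.3333)
m = -10 (m = -4/3*(-3/2)*(-5) = 2*(-5) = -10)
z(-1)*m = 1*(-10) = -10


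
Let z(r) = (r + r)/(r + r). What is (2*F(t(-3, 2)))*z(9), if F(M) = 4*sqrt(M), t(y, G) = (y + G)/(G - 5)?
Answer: 8*sqrt(3)/3 ≈ 4.6188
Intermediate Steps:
t(y, G) = (G + y)/(-5 + G)
z(r) = 1 (z(r) = (2*r)/((2*r)) = (2*r)*(1/(2*r)) = 1)
(2*F(t(-3, 2)))*z(9) = (2*(4*sqrt((2 - 3)/(-5 + 2))))*1 = (2*(4*sqrt(-1/(-3))))*1 = (2*(4*sqrt(-1/3*(-1))))*1 = (2*(4*sqrt(1/3)))*1 = (2*(4*(sqrt(3)/3)))*1 = (2*(4*sqrt(3)/3))*1 = (8*sqrt(3)/3)*1 = 8*sqrt(3)/3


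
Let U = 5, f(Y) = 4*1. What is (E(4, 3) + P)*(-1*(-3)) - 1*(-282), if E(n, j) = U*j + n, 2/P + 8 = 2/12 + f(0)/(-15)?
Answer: 9133/27 ≈ 338.26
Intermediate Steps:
f(Y) = 4
P = -20/81 (P = 2/(-8 + (2/12 + 4/(-15))) = 2/(-8 + (2*(1/12) + 4*(-1/15))) = 2/(-8 + (⅙ - 4/15)) = 2/(-8 - ⅒) = 2/(-81/10) = 2*(-10/81) = -20/81 ≈ -0.24691)
E(n, j) = n + 5*j (E(n, j) = 5*j + n = n + 5*j)
(E(4, 3) + P)*(-1*(-3)) - 1*(-282) = ((4 + 5*3) - 20/81)*(-1*(-3)) - 1*(-282) = ((4 + 15) - 20/81)*3 + 282 = (19 - 20/81)*3 + 282 = (1519/81)*3 + 282 = 1519/27 + 282 = 9133/27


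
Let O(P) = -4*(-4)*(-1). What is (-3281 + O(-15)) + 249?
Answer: -3048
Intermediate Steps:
O(P) = -16 (O(P) = 16*(-1) = -16)
(-3281 + O(-15)) + 249 = (-3281 - 16) + 249 = -3297 + 249 = -3048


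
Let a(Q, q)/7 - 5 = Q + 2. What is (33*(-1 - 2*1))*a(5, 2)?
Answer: -8316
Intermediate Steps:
a(Q, q) = 49 + 7*Q (a(Q, q) = 35 + 7*(Q + 2) = 35 + 7*(2 + Q) = 35 + (14 + 7*Q) = 49 + 7*Q)
(33*(-1 - 2*1))*a(5, 2) = (33*(-1 - 2*1))*(49 + 7*5) = (33*(-1 - 2))*(49 + 35) = (33*(-3))*84 = -99*84 = -8316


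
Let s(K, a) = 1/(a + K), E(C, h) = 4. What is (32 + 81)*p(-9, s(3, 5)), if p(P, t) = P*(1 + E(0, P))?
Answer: -5085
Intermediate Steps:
s(K, a) = 1/(K + a)
p(P, t) = 5*P (p(P, t) = P*(1 + 4) = P*5 = 5*P)
(32 + 81)*p(-9, s(3, 5)) = (32 + 81)*(5*(-9)) = 113*(-45) = -5085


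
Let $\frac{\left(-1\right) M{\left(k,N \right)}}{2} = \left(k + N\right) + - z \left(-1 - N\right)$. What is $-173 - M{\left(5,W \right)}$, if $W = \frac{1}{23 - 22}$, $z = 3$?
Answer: $-149$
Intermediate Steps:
$W = 1$ ($W = 1^{-1} = 1$)
$M{\left(k,N \right)} = -6 - 8 N - 2 k$ ($M{\left(k,N \right)} = - 2 \left(\left(k + N\right) + \left(-1\right) 3 \left(-1 - N\right)\right) = - 2 \left(\left(N + k\right) - 3 \left(-1 - N\right)\right) = - 2 \left(\left(N + k\right) + \left(3 + 3 N\right)\right) = - 2 \left(3 + k + 4 N\right) = -6 - 8 N - 2 k$)
$-173 - M{\left(5,W \right)} = -173 - \left(-6 - 8 - 10\right) = -173 - -24 = -173 + 24 = -149$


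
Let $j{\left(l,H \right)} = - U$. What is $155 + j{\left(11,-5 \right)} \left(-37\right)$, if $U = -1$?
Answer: $118$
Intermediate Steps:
$j{\left(l,H \right)} = 1$ ($j{\left(l,H \right)} = \left(-1\right) \left(-1\right) = 1$)
$155 + j{\left(11,-5 \right)} \left(-37\right) = 155 + 1 \left(-37\right) = 155 - 37 = 118$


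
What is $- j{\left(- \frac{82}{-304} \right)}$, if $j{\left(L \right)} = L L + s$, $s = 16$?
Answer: $- \frac{371345}{23104} \approx -16.073$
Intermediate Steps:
$j{\left(L \right)} = 16 + L^{2}$ ($j{\left(L \right)} = L L + 16 = L^{2} + 16 = 16 + L^{2}$)
$- j{\left(- \frac{82}{-304} \right)} = - (16 + \left(- \frac{82}{-304}\right)^{2}) = - (16 + \left(\left(-82\right) \left(- \frac{1}{304}\right)\right)^{2}) = - (16 + \left(\frac{41}{152}\right)^{2}) = - (16 + \frac{1681}{23104}) = \left(-1\right) \frac{371345}{23104} = - \frac{371345}{23104}$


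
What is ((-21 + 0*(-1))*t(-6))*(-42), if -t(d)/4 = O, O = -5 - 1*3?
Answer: 28224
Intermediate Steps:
O = -8 (O = -5 - 3 = -8)
t(d) = 32 (t(d) = -4*(-8) = 32)
((-21 + 0*(-1))*t(-6))*(-42) = ((-21 + 0*(-1))*32)*(-42) = ((-21 + 0)*32)*(-42) = -21*32*(-42) = -672*(-42) = 28224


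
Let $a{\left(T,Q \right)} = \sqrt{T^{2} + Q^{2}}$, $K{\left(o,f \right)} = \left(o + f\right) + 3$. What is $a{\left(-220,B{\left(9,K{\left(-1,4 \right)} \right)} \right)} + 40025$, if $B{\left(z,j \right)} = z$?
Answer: $40025 + \sqrt{48481} \approx 40245.0$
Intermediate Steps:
$K{\left(o,f \right)} = 3 + f + o$ ($K{\left(o,f \right)} = \left(f + o\right) + 3 = 3 + f + o$)
$a{\left(T,Q \right)} = \sqrt{Q^{2} + T^{2}}$
$a{\left(-220,B{\left(9,K{\left(-1,4 \right)} \right)} \right)} + 40025 = \sqrt{9^{2} + \left(-220\right)^{2}} + 40025 = \sqrt{81 + 48400} + 40025 = \sqrt{48481} + 40025 = 40025 + \sqrt{48481}$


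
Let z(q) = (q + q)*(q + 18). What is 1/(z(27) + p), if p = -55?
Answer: 1/2375 ≈ 0.00042105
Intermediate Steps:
z(q) = 2*q*(18 + q) (z(q) = (2*q)*(18 + q) = 2*q*(18 + q))
1/(z(27) + p) = 1/(2*27*(18 + 27) - 55) = 1/(2*27*45 - 55) = 1/(2430 - 55) = 1/2375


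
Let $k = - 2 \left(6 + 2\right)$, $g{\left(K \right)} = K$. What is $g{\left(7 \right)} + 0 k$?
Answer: $7$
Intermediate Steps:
$k = -16$ ($k = \left(-2\right) 8 = -16$)
$g{\left(7 \right)} + 0 k = 7 + 0 \left(-16\right) = 7 + 0 = 7$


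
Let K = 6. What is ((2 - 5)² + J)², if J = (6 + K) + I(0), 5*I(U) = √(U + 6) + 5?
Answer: (110 + √6)²/25 ≈ 505.80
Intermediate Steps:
I(U) = 1 + √(6 + U)/5 (I(U) = (√(U + 6) + 5)/5 = (√(6 + U) + 5)/5 = (5 + √(6 + U))/5 = 1 + √(6 + U)/5)
J = 13 + √6/5 (J = (6 + 6) + (1 + √(6 + 0)/5) = 12 + (1 + √6/5) = 13 + √6/5 ≈ 13.490)
((2 - 5)² + J)² = ((2 - 5)² + (13 + √6/5))² = ((-3)² + (13 + √6/5))² = (9 + (13 + √6/5))² = (22 + √6/5)²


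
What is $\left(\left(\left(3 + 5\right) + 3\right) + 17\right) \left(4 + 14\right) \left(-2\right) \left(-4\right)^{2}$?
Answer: $-16128$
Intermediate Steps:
$\left(\left(\left(3 + 5\right) + 3\right) + 17\right) \left(4 + 14\right) \left(-2\right) \left(-4\right)^{2} = \left(\left(8 + 3\right) + 17\right) 18 \left(-2\right) 16 = \left(11 + 17\right) 18 \left(-2\right) 16 = 28 \cdot 18 \left(-2\right) 16 = 504 \left(-2\right) 16 = \left(-1008\right) 16 = -16128$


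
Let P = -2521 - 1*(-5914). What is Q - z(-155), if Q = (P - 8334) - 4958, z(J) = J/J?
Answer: -9900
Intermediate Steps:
P = 3393 (P = -2521 + 5914 = 3393)
z(J) = 1
Q = -9899 (Q = (3393 - 8334) - 4958 = -4941 - 4958 = -9899)
Q - z(-155) = -9899 - 1*1 = -9899 - 1 = -9900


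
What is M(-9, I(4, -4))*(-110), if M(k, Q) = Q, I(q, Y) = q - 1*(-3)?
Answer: -770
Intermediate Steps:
I(q, Y) = 3 + q (I(q, Y) = q + 3 = 3 + q)
M(-9, I(4, -4))*(-110) = (3 + 4)*(-110) = 7*(-110) = -770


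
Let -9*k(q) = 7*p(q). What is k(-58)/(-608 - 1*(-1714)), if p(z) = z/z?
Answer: -1/1422 ≈ -0.00070324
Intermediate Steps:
p(z) = 1
k(q) = -7/9
k(-58)/(-608 - 1*(-1714)) = -7/(9*(-608 - 1*(-1714))) = -7/(9*(-608 + 1714)) = -7/9/1106 = -7/9*1/1106 = -1/1422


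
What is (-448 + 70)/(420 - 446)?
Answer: 189/13 ≈ 14.538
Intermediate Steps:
(-448 + 70)/(420 - 446) = -378/(-26) = -378*(-1/26) = 189/13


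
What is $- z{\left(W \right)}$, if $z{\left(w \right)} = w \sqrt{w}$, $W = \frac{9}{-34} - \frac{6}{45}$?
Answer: $\frac{203 i \sqrt{103530}}{260100} \approx 0.25112 i$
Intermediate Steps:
$W = - \frac{203}{510}$ ($W = 9 \left(- \frac{1}{34}\right) - \frac{2}{15} = - \frac{9}{34} - \frac{2}{15} = - \frac{203}{510} \approx -0.39804$)
$z{\left(w \right)} = w^{\frac{3}{2}}$
$- z{\left(W \right)} = - \left(- \frac{203}{510}\right)^{\frac{3}{2}} = - \frac{\left(-203\right) i \sqrt{103530}}{260100} = \frac{203 i \sqrt{103530}}{260100}$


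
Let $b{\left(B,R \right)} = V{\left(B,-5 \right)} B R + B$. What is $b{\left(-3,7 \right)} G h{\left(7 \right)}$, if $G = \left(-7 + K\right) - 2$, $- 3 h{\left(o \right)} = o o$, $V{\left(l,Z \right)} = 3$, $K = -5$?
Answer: $-15092$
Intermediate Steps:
$b{\left(B,R \right)} = B + 3 B R$ ($b{\left(B,R \right)} = 3 B R + B = B + 3 B R$)
$h{\left(o \right)} = - \frac{o^{2}}{3}$ ($h{\left(o \right)} = - \frac{o o}{3} = - \frac{o^{2}}{3}$)
$G = -14$ ($G = \left(-7 - 5\right) - 2 = -12 - 2 = -14$)
$b{\left(-3,7 \right)} G h{\left(7 \right)} = - 3 \left(1 + 3 \cdot 7\right) \left(-14\right) \left(- \frac{7^{2}}{3}\right) = - 3 \left(1 + 21\right) \left(-14\right) \left(\left(- \frac{1}{3}\right) 49\right) = \left(-3\right) 22 \left(-14\right) \left(- \frac{49}{3}\right) = \left(-66\right) \left(-14\right) \left(- \frac{49}{3}\right) = 924 \left(- \frac{49}{3}\right) = -15092$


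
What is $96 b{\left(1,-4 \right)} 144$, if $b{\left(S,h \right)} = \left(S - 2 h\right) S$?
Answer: $124416$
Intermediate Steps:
$b{\left(S,h \right)} = S \left(S - 2 h\right)$
$96 b{\left(1,-4 \right)} 144 = 96 \cdot 1 \left(1 - -8\right) 144 = 96 \cdot 1 \left(1 + 8\right) 144 = 96 \cdot 1 \cdot 9 \cdot 144 = 96 \cdot 9 \cdot 144 = 864 \cdot 144 = 124416$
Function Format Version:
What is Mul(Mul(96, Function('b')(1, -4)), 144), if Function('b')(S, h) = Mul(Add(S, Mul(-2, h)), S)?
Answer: 124416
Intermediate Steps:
Function('b')(S, h) = Mul(S, Add(S, Mul(-2, h)))
Mul(Mul(96, Function('b')(1, -4)), 144) = Mul(Mul(96, Mul(1, Add(1, Mul(-2, -4)))), 144) = Mul(Mul(96, Mul(1, Add(1, 8))), 144) = Mul(Mul(96, Mul(1, 9)), 144) = Mul(Mul(96, 9), 144) = Mul(864, 144) = 124416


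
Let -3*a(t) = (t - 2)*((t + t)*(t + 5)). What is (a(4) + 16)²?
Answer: 1024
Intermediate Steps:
a(t) = -2*t*(-2 + t)*(5 + t)/3 (a(t) = -(t - 2)*(t + t)*(t + 5)/3 = -(-2 + t)*(2*t)*(5 + t)/3 = -(-2 + t)*2*t*(5 + t)/3 = -2*t*(-2 + t)*(5 + t)/3)
(a(4) + 16)² = ((⅔)*4*(10 - 1*4² - 3*4) + 16)² = ((⅔)*4*(10 - 1*16 - 12) + 16)² = ((⅔)*4*(10 - 16 - 12) + 16)² = ((⅔)*4*(-18) + 16)² = (-48 + 16)² = (-32)² = 1024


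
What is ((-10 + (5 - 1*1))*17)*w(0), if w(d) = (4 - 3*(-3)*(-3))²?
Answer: -53958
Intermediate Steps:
w(d) = 529 (w(d) = (4 + 9*(-3))² = (4 - 27)² = (-23)² = 529)
((-10 + (5 - 1*1))*17)*w(0) = ((-10 + (5 - 1*1))*17)*529 = ((-10 + (5 - 1))*17)*529 = ((-10 + 4)*17)*529 = -6*17*529 = -102*529 = -53958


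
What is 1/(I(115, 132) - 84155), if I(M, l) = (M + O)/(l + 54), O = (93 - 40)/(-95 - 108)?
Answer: -6293/529583533 ≈ -1.1883e-5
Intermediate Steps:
O = -53/203 (O = 53/(-203) = 53*(-1/203) = -53/203 ≈ -0.26108)
I(M, l) = (-53/203 + M)/(54 + l) (I(M, l) = (M - 53/203)/(l + 54) = (-53/203 + M)/(54 + l))
1/(I(115, 132) - 84155) = 1/((-53/203 + 115)/(54 + 132) - 84155) = 1/((23292/203)/186 - 84155) = 1/((1/186)*(23292/203) - 84155) = 1/(3882/6293 - 84155) = 1/(-529583533/6293) = -6293/529583533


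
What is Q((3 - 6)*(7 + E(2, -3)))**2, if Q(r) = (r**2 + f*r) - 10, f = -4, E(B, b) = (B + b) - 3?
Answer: 11449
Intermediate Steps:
E(B, b) = -3 + B + b
Q(r) = -10 + r**2 - 4*r (Q(r) = (r**2 - 4*r) - 10 = -10 + r**2 - 4*r)
Q((3 - 6)*(7 + E(2, -3)))**2 = (-10 + ((3 - 6)*(7 + (-3 + 2 - 3)))**2 - 4*(3 - 6)*(7 + (-3 + 2 - 3)))**2 = (-10 + (-3*(7 - 4))**2 - (-12)*(7 - 4))**2 = (-10 + (-3*3)**2 - (-12)*3)**2 = (-10 + (-9)**2 - 4*(-9))**2 = (-10 + 81 + 36)**2 = 107**2 = 11449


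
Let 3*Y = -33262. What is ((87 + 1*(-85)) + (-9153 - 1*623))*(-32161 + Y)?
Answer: 422709210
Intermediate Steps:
Y = -33262/3 (Y = (⅓)*(-33262) = -33262/3 ≈ -11087.)
((87 + 1*(-85)) + (-9153 - 1*623))*(-32161 + Y) = ((87 + 1*(-85)) + (-9153 - 1*623))*(-32161 - 33262/3) = ((87 - 85) + (-9153 - 623))*(-129745/3) = (2 - 9776)*(-129745/3) = -9774*(-129745/3) = 422709210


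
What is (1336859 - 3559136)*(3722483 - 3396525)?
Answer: -724368966366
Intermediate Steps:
(1336859 - 3559136)*(3722483 - 3396525) = -2222277*325958 = -724368966366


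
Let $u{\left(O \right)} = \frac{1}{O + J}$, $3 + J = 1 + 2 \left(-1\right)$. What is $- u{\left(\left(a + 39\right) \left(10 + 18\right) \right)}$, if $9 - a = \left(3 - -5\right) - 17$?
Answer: $- \frac{1}{1592} \approx -0.00062814$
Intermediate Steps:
$J = -4$ ($J = -3 + \left(1 + 2 \left(-1\right)\right) = -3 + \left(1 - 2\right) = -3 - 1 = -4$)
$a = 18$ ($a = 9 - \left(\left(3 - -5\right) - 17\right) = 9 - \left(\left(3 + 5\right) - 17\right) = 9 - \left(8 - 17\right) = 9 - -9 = 9 + 9 = 18$)
$u{\left(O \right)} = \frac{1}{-4 + O}$ ($u{\left(O \right)} = \frac{1}{O - 4} = \frac{1}{-4 + O}$)
$- u{\left(\left(a + 39\right) \left(10 + 18\right) \right)} = - \frac{1}{-4 + \left(18 + 39\right) \left(10 + 18\right)} = - \frac{1}{-4 + 57 \cdot 28} = - \frac{1}{-4 + 1596} = - \frac{1}{1592}$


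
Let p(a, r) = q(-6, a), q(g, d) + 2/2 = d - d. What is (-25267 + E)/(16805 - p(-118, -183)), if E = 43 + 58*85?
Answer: -10147/8403 ≈ -1.2075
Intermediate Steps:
q(g, d) = -1 (q(g, d) = -1 + (d - d) = -1 + 0 = -1)
p(a, r) = -1
E = 4973 (E = 43 + 4930 = 4973)
(-25267 + E)/(16805 - p(-118, -183)) = (-25267 + 4973)/(16805 - 1*(-1)) = -20294/(16805 + 1) = -20294/16806 = -20294*1/16806 = -10147/8403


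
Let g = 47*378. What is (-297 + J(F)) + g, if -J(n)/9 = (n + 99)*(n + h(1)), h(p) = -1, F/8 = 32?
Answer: -797256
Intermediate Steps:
F = 256 (F = 8*32 = 256)
J(n) = -9*(-1 + n)*(99 + n) (J(n) = -9*(n + 99)*(n - 1) = -9*(99 + n)*(-1 + n) = -9*(-1 + n)*(99 + n))
g = 17766
(-297 + J(F)) + g = (-297 + (891 - 882*256 - 9*256²)) + 17766 = (-297 + (891 - 225792 - 9*65536)) + 17766 = (-297 + (891 - 225792 - 589824)) + 17766 = (-297 - 814725) + 17766 = -815022 + 17766 = -797256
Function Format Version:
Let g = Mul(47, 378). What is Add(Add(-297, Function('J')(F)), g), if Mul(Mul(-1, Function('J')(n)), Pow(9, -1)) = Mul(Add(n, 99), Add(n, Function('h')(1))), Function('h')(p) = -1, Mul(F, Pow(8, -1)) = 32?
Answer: -797256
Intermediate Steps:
F = 256 (F = Mul(8, 32) = 256)
Function('J')(n) = Mul(-9, Add(-1, n), Add(99, n)) (Function('J')(n) = Mul(-9, Mul(Add(n, 99), Add(n, -1))) = Mul(-9, Mul(Add(99, n), Add(-1, n))) = Mul(-9, Mul(Add(-1, n), Add(99, n))) = Mul(-9, Add(-1, n), Add(99, n)))
g = 17766
Add(Add(-297, Function('J')(F)), g) = Add(Add(-297, Add(891, Mul(-882, 256), Mul(-9, Pow(256, 2)))), 17766) = Add(Add(-297, Add(891, -225792, Mul(-9, 65536))), 17766) = Add(Add(-297, Add(891, -225792, -589824)), 17766) = Add(Add(-297, -814725), 17766) = Add(-815022, 17766) = -797256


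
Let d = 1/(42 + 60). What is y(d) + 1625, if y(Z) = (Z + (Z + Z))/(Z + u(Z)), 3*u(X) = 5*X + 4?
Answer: 676009/416 ≈ 1625.0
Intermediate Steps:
d = 1/102 ≈ 0.0098039
u(X) = 4/3 + 5*X/3 (u(X) = (5*X + 4)/3 = (4 + 5*X)/3 = 4/3 + 5*X/3)
y(Z) = 3*Z/(4/3 + 8*Z/3) (y(Z) = (Z + (Z + Z))/(Z + (4/3 + 5*Z/3)) = (Z + 2*Z)/(4/3 + 8*Z/3) = (3*Z)/(4/3 + 8*Z/3) = 3*Z/(4/3 + 8*Z/3))
y(d) + 1625 = (9/4)*(1/102)/(1 + 2*(1/102)) + 1625 = (9/4)*(1/102)/(1 + 1/51) + 1625 = (9/4)*(1/102)/(52/51) + 1625 = (9/4)*(1/102)*(51/52) + 1625 = 9/416 + 1625 = 676009/416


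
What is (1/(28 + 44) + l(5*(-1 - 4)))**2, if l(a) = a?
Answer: 3236401/5184 ≈ 624.31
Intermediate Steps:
(1/(28 + 44) + l(5*(-1 - 4)))**2 = (1/(28 + 44) + 5*(-1 - 4))**2 = (1/72 + 5*(-5))**2 = (1/72 - 25)**2 = (-1799/72)**2 = 3236401/5184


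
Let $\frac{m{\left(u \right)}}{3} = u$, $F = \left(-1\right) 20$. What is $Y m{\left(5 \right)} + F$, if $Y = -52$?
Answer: $-800$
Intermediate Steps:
$F = -20$
$m{\left(u \right)} = 3 u$
$Y m{\left(5 \right)} + F = - 52 \cdot 3 \cdot 5 - 20 = \left(-52\right) 15 - 20 = -780 - 20 = -800$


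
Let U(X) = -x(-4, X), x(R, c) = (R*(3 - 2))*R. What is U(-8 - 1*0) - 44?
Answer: -60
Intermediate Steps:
x(R, c) = R**2 (x(R, c) = (R*1)*R = R*R = R**2)
U(X) = -16 (U(X) = -1*(-4)**2 = -1*16 = -16)
U(-8 - 1*0) - 44 = -16 - 44 = -60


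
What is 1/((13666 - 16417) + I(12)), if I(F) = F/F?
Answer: -1/2750 ≈ -0.00036364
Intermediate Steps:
I(F) = 1
1/((13666 - 16417) + I(12)) = 1/((13666 - 16417) + 1) = 1/(-2751 + 1) = 1/(-2750) = -1/2750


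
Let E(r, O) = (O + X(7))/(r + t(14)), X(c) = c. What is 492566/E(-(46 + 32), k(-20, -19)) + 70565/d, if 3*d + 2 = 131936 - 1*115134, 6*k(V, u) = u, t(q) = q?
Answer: -211842460681/25760 ≈ -8.2237e+6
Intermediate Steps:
k(V, u) = u/6
d = 5600 (d = -⅔ + (131936 - 1*115134)/3 = -⅔ + (131936 - 115134)/3 = -⅔ + (⅓)*16802 = -⅔ + 16802/3 = 5600)
E(r, O) = (7 + O)/(14 + r) (E(r, O) = (O + 7)/(r + 14) = (7 + O)/(14 + r))
492566/E(-(46 + 32), k(-20, -19)) + 70565/d = 492566/(((7 + (⅙)*(-19))/(14 - (46 + 32)))) + 70565/5600 = 492566/(((7 - 19/6)/(14 - 1*78))) + 70565*(1/5600) = 492566/(((23/6)/(14 - 78))) + 14113/1120 = 492566/(((23/6)/(-64))) + 14113/1120 = 492566/((-1/64*23/6)) + 14113/1120 = 492566/(-23/384) + 14113/1120 = 492566*(-384/23) + 14113/1120 = -189145344/23 + 14113/1120 = -211842460681/25760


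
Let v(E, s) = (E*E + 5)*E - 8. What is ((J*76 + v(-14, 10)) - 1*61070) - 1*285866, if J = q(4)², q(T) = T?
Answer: -348542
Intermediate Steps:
J = 16 (J = 4² = 16)
v(E, s) = -8 + E*(5 + E²) (v(E, s) = (E² + 5)*E - 8 = (5 + E²)*E - 8 = E*(5 + E²) - 8 = -8 + E*(5 + E²))
((J*76 + v(-14, 10)) - 1*61070) - 1*285866 = ((16*76 + (-8 + (-14)³ + 5*(-14))) - 1*61070) - 1*285866 = ((1216 + (-8 - 2744 - 70)) - 61070) - 285866 = ((1216 - 2822) - 61070) - 285866 = (-1606 - 61070) - 285866 = -62676 - 285866 = -348542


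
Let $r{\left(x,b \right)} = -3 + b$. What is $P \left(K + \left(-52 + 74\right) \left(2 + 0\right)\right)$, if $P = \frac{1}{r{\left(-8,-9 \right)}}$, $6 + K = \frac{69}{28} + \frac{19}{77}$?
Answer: $- \frac{12539}{3696} \approx -3.3926$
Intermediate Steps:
$K = - \frac{1013}{308}$ ($K = -6 + \left(\frac{69}{28} + \frac{19}{77}\right) = -6 + \frac{835}{308} = - \frac{1013}{308} \approx -3.289$)
$P = - \frac{1}{12}$ ($P = \frac{1}{-3 - 9} = \frac{1}{-12} = - \frac{1}{12} \approx -0.083333$)
$P \left(K + \left(-52 + 74\right) \left(2 + 0\right)\right) = - \frac{- \frac{1013}{308} + \left(-52 + 74\right) \left(2 + 0\right)}{12} = - \frac{- \frac{1013}{308} + 22 \cdot 2}{12} = - \frac{- \frac{1013}{308} + 44}{12} = \left(- \frac{1}{12}\right) \frac{12539}{308} = - \frac{12539}{3696}$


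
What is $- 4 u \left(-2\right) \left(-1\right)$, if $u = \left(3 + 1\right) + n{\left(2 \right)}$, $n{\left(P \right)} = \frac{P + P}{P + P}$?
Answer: $-40$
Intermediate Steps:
$n{\left(P \right)} = 1$ ($n{\left(P \right)} = \frac{2 P}{2 P} = 2 P \frac{1}{2 P} = 1$)
$u = 5$ ($u = \left(3 + 1\right) + 1 = 4 + 1 = 5$)
$- 4 u \left(-2\right) \left(-1\right) = - 4 \cdot 5 \left(-2\right) \left(-1\right) = - 4 \left(\left(-10\right) \left(-1\right)\right) = \left(-4\right) 10 = -40$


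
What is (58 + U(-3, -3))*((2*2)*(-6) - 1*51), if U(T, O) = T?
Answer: -4125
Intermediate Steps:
(58 + U(-3, -3))*((2*2)*(-6) - 1*51) = (58 - 3)*((2*2)*(-6) - 1*51) = 55*(4*(-6) - 51) = 55*(-24 - 51) = 55*(-75) = -4125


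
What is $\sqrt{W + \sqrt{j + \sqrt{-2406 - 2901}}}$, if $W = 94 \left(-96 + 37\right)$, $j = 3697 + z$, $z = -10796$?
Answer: $\sqrt{-5546 + \sqrt{-7099 + i \sqrt{5307}}} \approx 0.5657 + 74.471 i$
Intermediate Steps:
$j = -7099$ ($j = 3697 - 10796 = -7099$)
$W = -5546$ ($W = 94 \left(-59\right) = -5546$)
$\sqrt{W + \sqrt{j + \sqrt{-2406 - 2901}}} = \sqrt{-5546 + \sqrt{-7099 + \sqrt{-2406 - 2901}}} = \sqrt{-5546 + \sqrt{-7099 + \sqrt{-5307}}} = \sqrt{-5546 + \sqrt{-7099 + i \sqrt{5307}}}$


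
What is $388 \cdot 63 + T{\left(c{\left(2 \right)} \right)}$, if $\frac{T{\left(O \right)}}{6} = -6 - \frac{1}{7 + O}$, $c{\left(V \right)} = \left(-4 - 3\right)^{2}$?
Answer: $\frac{683421}{28} \approx 24408.0$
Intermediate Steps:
$c{\left(V \right)} = 49$ ($c{\left(V \right)} = \left(-7\right)^{2} = 49$)
$T{\left(O \right)} = -36 - \frac{6}{7 + O}$ ($T{\left(O \right)} = 6 \left(-6 - \frac{1}{7 + O}\right) = -36 - \frac{6}{7 + O}$)
$388 \cdot 63 + T{\left(c{\left(2 \right)} \right)} = 388 \cdot 63 + \frac{6 \left(-43 - 294\right)}{7 + 49} = 24444 + \frac{6 \left(-43 - 294\right)}{56} = 24444 + 6 \cdot \frac{1}{56} \left(-337\right) = 24444 - \frac{1011}{28} = \frac{683421}{28}$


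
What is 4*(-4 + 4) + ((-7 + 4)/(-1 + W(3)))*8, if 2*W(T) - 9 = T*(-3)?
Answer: 24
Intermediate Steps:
W(T) = 9/2 - 3*T/2 (W(T) = 9/2 + (T*(-3))/2 = 9/2 + (-3*T)/2 = 9/2 - 3*T/2)
4*(-4 + 4) + ((-7 + 4)/(-1 + W(3)))*8 = 4*(-4 + 4) + ((-7 + 4)/(-1 + (9/2 - 3/2*3)))*8 = 4*0 - 3/(-1 + (9/2 - 9/2))*8 = 0 - 3/(-1 + 0)*8 = 0 - 3/(-1)*8 = 0 - 3*(-1)*8 = 0 + 3*8 = 0 + 24 = 24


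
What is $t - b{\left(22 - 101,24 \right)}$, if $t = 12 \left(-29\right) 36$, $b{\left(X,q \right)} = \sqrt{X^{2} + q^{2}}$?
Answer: $-12528 - \sqrt{6817} \approx -12611.0$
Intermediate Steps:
$t = -12528$ ($t = \left(-348\right) 36 = -12528$)
$t - b{\left(22 - 101,24 \right)} = -12528 - \sqrt{\left(22 - 101\right)^{2} + 24^{2}} = -12528 - \sqrt{\left(22 - 101\right)^{2} + 576} = -12528 - \sqrt{\left(-79\right)^{2} + 576} = -12528 - \sqrt{6241 + 576} = -12528 - \sqrt{6817}$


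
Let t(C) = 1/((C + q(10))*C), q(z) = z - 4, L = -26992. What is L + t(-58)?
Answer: -81407871/3016 ≈ -26992.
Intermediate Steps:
q(z) = -4 + z
t(C) = 1/(C*(6 + C)) (t(C) = 1/((C + (-4 + 10))*C) = 1/((C + 6)*C) = 1/((6 + C)*C) = 1/(C*(6 + C)))
L + t(-58) = -26992 + 1/((-58)*(6 - 58)) = -26992 - 1/58/(-52) = -26992 - 1/58*(-1/52) = -26992 + 1/3016 = -81407871/3016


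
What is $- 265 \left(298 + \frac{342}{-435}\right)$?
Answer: $- \frac{2284088}{29} \approx -78762.0$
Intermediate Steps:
$- 265 \left(298 + \frac{342}{-435}\right) = - 265 \left(298 + 342 \left(- \frac{1}{435}\right)\right) = - 265 \left(298 - \frac{114}{145}\right) = \left(-265\right) \frac{43096}{145} = - \frac{2284088}{29}$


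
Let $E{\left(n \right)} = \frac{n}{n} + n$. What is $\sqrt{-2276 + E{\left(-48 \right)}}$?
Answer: $i \sqrt{2323} \approx 48.198 i$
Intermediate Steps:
$E{\left(n \right)} = 1 + n$
$\sqrt{-2276 + E{\left(-48 \right)}} = \sqrt{-2276 + \left(1 - 48\right)} = \sqrt{-2276 - 47} = \sqrt{-2323} = i \sqrt{2323}$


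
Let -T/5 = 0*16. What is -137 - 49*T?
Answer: -137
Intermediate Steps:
T = 0 (T = -0*16 = -5*0 = 0)
-137 - 49*T = -137 - 49*0 = -137 + 0 = -137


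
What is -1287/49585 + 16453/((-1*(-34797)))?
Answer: 771038266/1725409245 ≈ 0.44687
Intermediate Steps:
-1287/49585 + 16453/((-1*(-34797))) = -1287*1/49585 + 16453/34797 = -1287/49585 + 16453*(1/34797) = -1287/49585 + 16453/34797 = 771038266/1725409245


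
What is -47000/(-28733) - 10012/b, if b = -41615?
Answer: 2243579796/1195723795 ≈ 1.8763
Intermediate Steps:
-47000/(-28733) - 10012/b = -47000/(-28733) - 10012/(-41615) = -47000*(-1/28733) - 10012*(-1/41615) = 47000/28733 + 10012/41615 = 2243579796/1195723795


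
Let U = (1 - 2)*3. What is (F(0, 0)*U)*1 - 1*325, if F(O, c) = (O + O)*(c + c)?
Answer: -325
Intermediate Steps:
F(O, c) = 4*O*c (F(O, c) = (2*O)*(2*c) = 4*O*c)
U = -3 (U = -1*3 = -3)
(F(0, 0)*U)*1 - 1*325 = ((4*0*0)*(-3))*1 - 1*325 = (0*(-3))*1 - 325 = 0*1 - 325 = 0 - 325 = -325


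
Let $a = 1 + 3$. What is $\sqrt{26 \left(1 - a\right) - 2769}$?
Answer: $i \sqrt{2847} \approx 53.357 i$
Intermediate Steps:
$a = 4$
$\sqrt{26 \left(1 - a\right) - 2769} = \sqrt{26 \left(1 - 4\right) - 2769} = \sqrt{26 \left(-3\right) - 2769} = \sqrt{-78 - 2769} = \sqrt{-2847} = i \sqrt{2847}$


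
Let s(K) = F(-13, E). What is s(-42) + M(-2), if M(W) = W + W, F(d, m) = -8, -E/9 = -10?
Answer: -12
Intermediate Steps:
E = 90 (E = -9*(-10) = 90)
s(K) = -8
M(W) = 2*W
s(-42) + M(-2) = -8 + 2*(-2) = -8 - 4 = -12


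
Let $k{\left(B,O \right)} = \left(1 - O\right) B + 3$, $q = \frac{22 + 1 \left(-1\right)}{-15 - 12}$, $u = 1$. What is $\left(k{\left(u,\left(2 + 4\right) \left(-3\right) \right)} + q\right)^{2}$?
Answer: $\frac{36481}{81} \approx 450.38$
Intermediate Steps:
$q = - \frac{7}{9}$ ($q = \frac{22 - 1}{-27} = 21 \left(- \frac{1}{27}\right) = - \frac{7}{9} \approx -0.77778$)
$k{\left(B,O \right)} = 3 + B \left(1 - O\right)$ ($k{\left(B,O \right)} = B \left(1 - O\right) + 3 = 3 + B \left(1 - O\right)$)
$\left(k{\left(u,\left(2 + 4\right) \left(-3\right) \right)} + q\right)^{2} = \left(\left(3 + 1 - 1 \left(2 + 4\right) \left(-3\right)\right) - \frac{7}{9}\right)^{2} = \left(\left(3 + 1 - 1 \cdot 6 \left(-3\right)\right) - \frac{7}{9}\right)^{2} = \left(\left(3 + 1 - 1 \left(-18\right)\right) - \frac{7}{9}\right)^{2} = \left(\left(3 + 1 + 18\right) - \frac{7}{9}\right)^{2} = \left(22 - \frac{7}{9}\right)^{2} = \left(\frac{191}{9}\right)^{2} = \frac{36481}{81}$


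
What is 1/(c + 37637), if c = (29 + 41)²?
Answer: 1/42537 ≈ 2.3509e-5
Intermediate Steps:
c = 4900 (c = 70² = 4900)
1/(c + 37637) = 1/(4900 + 37637) = 1/42537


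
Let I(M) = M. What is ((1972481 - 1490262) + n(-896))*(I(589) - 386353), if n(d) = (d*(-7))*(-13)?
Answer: -154569076812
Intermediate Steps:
n(d) = 91*d (n(d) = -7*d*(-13) = 91*d)
((1972481 - 1490262) + n(-896))*(I(589) - 386353) = ((1972481 - 1490262) + 91*(-896))*(589 - 386353) = (482219 - 81536)*(-385764) = 400683*(-385764) = -154569076812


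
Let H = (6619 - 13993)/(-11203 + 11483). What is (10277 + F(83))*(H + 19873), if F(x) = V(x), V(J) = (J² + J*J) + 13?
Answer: 16718433061/35 ≈ 4.7767e+8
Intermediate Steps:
H = -3687/140 (H = -7374/280 = -7374*1/280 = -3687/140 ≈ -26.336)
V(J) = 13 + 2*J² (V(J) = (J² + J²) + 13 = 2*J² + 13 = 13 + 2*J²)
F(x) = 13 + 2*x²
(10277 + F(83))*(H + 19873) = (10277 + (13 + 2*83²))*(-3687/140 + 19873) = (10277 + (13 + 2*6889))*(2778533/140) = (10277 + (13 + 13778))*(2778533/140) = (10277 + 13791)*(2778533/140) = 24068*(2778533/140) = 16718433061/35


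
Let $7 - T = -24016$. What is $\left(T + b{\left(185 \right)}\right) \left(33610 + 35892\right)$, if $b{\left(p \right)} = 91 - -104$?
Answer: $1683199436$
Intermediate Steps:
$b{\left(p \right)} = 195$ ($b{\left(p \right)} = 91 + 104 = 195$)
$T = 24023$ ($T = 7 - -24016 = 7 + 24016 = 24023$)
$\left(T + b{\left(185 \right)}\right) \left(33610 + 35892\right) = \left(24023 + 195\right) \left(33610 + 35892\right) = 24218 \cdot 69502 = 1683199436$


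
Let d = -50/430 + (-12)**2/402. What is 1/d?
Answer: 2881/697 ≈ 4.1334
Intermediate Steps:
d = 697/2881 (d = -50*1/430 + 144*(1/402) = -5/43 + 24/67 = 697/2881 ≈ 0.24193)
1/d = 1/(697/2881) = 2881/697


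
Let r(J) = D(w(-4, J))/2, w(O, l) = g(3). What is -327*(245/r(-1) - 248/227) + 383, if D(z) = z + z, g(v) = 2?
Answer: -17850031/454 ≈ -39317.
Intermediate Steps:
w(O, l) = 2
D(z) = 2*z
r(J) = 2 (r(J) = (2*2)/2 = 4*(½) = 2)
-327*(245/r(-1) - 248/227) + 383 = -327*(245/2 - 248/227) + 383 = -327*55119/454 + 383 = -18023913/454 + 383 = -17850031/454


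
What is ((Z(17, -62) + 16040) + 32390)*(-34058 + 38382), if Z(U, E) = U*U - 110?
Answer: 210185316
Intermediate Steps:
Z(U, E) = -110 + U² (Z(U, E) = U² - 110 = -110 + U²)
((Z(17, -62) + 16040) + 32390)*(-34058 + 38382) = (((-110 + 17²) + 16040) + 32390)*(-34058 + 38382) = (((-110 + 289) + 16040) + 32390)*4324 = ((179 + 16040) + 32390)*4324 = (16219 + 32390)*4324 = 48609*4324 = 210185316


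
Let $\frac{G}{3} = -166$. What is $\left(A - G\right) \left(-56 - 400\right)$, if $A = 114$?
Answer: $-279072$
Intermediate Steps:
$G = -498$ ($G = 3 \left(-166\right) = -498$)
$\left(A - G\right) \left(-56 - 400\right) = \left(114 - -498\right) \left(-56 - 400\right) = \left(114 + 498\right) \left(-456\right) = 612 \left(-456\right) = -279072$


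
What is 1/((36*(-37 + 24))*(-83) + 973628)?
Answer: 1/1012472 ≈ 9.8768e-7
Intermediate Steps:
1/((36*(-37 + 24))*(-83) + 973628) = 1/((36*(-13))*(-83) + 973628) = 1/(-468*(-83) + 973628) = 1/(38844 + 973628) = 1/1012472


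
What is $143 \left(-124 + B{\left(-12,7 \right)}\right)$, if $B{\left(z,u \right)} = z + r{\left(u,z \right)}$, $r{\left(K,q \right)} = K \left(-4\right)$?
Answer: $-23452$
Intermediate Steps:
$r{\left(K,q \right)} = - 4 K$
$B{\left(z,u \right)} = z - 4 u$
$143 \left(-124 + B{\left(-12,7 \right)}\right) = 143 \left(-124 - 40\right) = 143 \left(-164\right) = -23452$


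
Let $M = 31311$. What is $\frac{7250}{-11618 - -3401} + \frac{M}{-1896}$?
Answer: $- \frac{90342829}{5193144} \approx -17.397$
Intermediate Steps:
$\frac{7250}{-11618 - -3401} + \frac{M}{-1896} = \frac{7250}{-11618 - -3401} + \frac{31311}{-1896} = \frac{7250}{-11618 + 3401} + 31311 \left(- \frac{1}{1896}\right) = \frac{7250}{-8217} - \frac{10437}{632} = 7250 \left(- \frac{1}{8217}\right) - \frac{10437}{632} = - \frac{7250}{8217} - \frac{10437}{632} = - \frac{90342829}{5193144}$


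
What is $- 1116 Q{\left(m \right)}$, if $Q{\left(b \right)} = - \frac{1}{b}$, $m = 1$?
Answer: $1116$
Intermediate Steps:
$- 1116 Q{\left(m \right)} = - 1116 \left(- 1^{-1}\right) = - 1116 \left(\left(-1\right) 1\right) = \left(-1116\right) \left(-1\right) = 1116$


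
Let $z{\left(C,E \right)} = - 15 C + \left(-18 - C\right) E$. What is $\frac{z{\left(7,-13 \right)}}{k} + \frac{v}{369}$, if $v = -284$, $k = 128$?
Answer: $\frac{11207}{11808} \approx 0.9491$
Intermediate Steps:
$z{\left(C,E \right)} = - 15 C + E \left(-18 - C\right)$
$\frac{z{\left(7,-13 \right)}}{k} + \frac{v}{369} = \frac{\left(-18\right) \left(-13\right) - 105 - 7 \left(-13\right)}{128} - \frac{284}{369} = \left(234 - 105 + 91\right) \frac{1}{128} - \frac{284}{369} = 220 \cdot \frac{1}{128} - \frac{284}{369} = \frac{55}{32} - \frac{284}{369} = \frac{11207}{11808}$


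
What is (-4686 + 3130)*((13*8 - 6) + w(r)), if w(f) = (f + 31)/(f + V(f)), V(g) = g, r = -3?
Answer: -435680/3 ≈ -1.4523e+5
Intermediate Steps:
w(f) = (31 + f)/(2*f) (w(f) = (f + 31)/(f + f) = (31 + f)/((2*f)) = (31 + f)*(1/(2*f)) = (31 + f)/(2*f))
(-4686 + 3130)*((13*8 - 6) + w(r)) = (-4686 + 3130)*((13*8 - 6) + (½)*(31 - 3)/(-3)) = -1556*((104 - 6) + (½)*(-⅓)*28) = -1556*(98 - 14/3) = -1556*280/3 = -435680/3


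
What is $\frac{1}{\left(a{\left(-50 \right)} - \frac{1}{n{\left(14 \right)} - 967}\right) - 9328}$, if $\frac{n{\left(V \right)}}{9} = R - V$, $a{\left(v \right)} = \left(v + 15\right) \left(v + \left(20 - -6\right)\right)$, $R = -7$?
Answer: $- \frac{1156}{9812127} \approx -0.00011781$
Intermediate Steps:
$a{\left(v \right)} = \left(15 + v\right) \left(26 + v\right)$ ($a{\left(v \right)} = \left(15 + v\right) \left(v + \left(20 + 6\right)\right) = \left(15 + v\right) \left(v + 26\right) = \left(15 + v\right) \left(26 + v\right)$)
$n{\left(V \right)} = -63 - 9 V$ ($n{\left(V \right)} = 9 \left(-7 - V\right) = -63 - 9 V$)
$\frac{1}{\left(a{\left(-50 \right)} - \frac{1}{n{\left(14 \right)} - 967}\right) - 9328} = \frac{1}{\left(\left(390 + \left(-50\right)^{2} + 41 \left(-50\right)\right) - \frac{1}{\left(-63 - 126\right) - 967}\right) - 9328} = \frac{1}{\left(\left(390 + 2500 - 2050\right) - \frac{1}{\left(-63 - 126\right) - 967}\right) - 9328} = \frac{1}{\left(840 - \frac{1}{-189 - 967}\right) - 9328} = \frac{1}{\left(840 - \frac{1}{-1156}\right) - 9328} = \frac{1}{\left(840 - - \frac{1}{1156}\right) - 9328} = \frac{1}{\left(840 + \frac{1}{1156}\right) - 9328} = \frac{1}{\frac{971041}{1156} - 9328} = \frac{1}{- \frac{9812127}{1156}} = - \frac{1156}{9812127}$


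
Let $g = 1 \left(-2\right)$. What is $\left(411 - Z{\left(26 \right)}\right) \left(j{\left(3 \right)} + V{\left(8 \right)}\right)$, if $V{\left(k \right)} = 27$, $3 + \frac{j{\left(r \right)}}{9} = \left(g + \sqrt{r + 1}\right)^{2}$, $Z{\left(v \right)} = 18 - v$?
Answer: $0$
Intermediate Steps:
$g = -2$
$j{\left(r \right)} = -27 + 9 \left(-2 + \sqrt{1 + r}\right)^{2}$ ($j{\left(r \right)} = -27 + 9 \left(-2 + \sqrt{r + 1}\right)^{2} = -27 + 9 \left(-2 + \sqrt{1 + r}\right)^{2}$)
$\left(411 - Z{\left(26 \right)}\right) \left(j{\left(3 \right)} + V{\left(8 \right)}\right) = \left(411 - \left(18 - 26\right)\right) \left(\left(-27 + 9 \left(-2 + \sqrt{1 + 3}\right)^{2}\right) + 27\right) = \left(411 - \left(18 - 26\right)\right) \left(\left(-27 + 9 \left(-2 + \sqrt{4}\right)^{2}\right) + 27\right) = \left(411 - -8\right) \left(\left(-27 + 9 \left(-2 + 2\right)^{2}\right) + 27\right) = \left(411 + 8\right) \left(\left(-27 + 9 \cdot 0^{2}\right) + 27\right) = 419 \left(\left(-27 + 9 \cdot 0\right) + 27\right) = 419 \left(\left(-27 + 0\right) + 27\right) = 419 \left(-27 + 27\right) = 419 \cdot 0 = 0$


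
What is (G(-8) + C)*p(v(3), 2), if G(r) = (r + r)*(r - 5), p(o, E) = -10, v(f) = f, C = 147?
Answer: -3550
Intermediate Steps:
G(r) = 2*r*(-5 + r) (G(r) = (2*r)*(-5 + r) = 2*r*(-5 + r))
(G(-8) + C)*p(v(3), 2) = (2*(-8)*(-5 - 8) + 147)*(-10) = (2*(-8)*(-13) + 147)*(-10) = (208 + 147)*(-10) = 355*(-10) = -3550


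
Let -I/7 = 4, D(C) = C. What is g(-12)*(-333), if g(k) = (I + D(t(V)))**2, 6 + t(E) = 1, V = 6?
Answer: -362637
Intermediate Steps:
t(E) = -5 (t(E) = -6 + 1 = -5)
I = -28 (I = -7*4 = -28)
g(k) = 1089 (g(k) = (-28 - 5)**2 = (-33)**2 = 1089)
g(-12)*(-333) = 1089*(-333) = -362637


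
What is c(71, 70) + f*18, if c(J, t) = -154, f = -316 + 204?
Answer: -2170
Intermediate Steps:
f = -112
c(71, 70) + f*18 = -154 - 112*18 = -154 - 2016 = -2170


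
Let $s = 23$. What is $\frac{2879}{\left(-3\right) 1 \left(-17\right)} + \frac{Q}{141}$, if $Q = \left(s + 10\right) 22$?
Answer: $\frac{147655}{2397} \approx 61.6$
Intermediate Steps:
$Q = 726$ ($Q = \left(23 + 10\right) 22 = 33 \cdot 22 = 726$)
$\frac{2879}{\left(-3\right) 1 \left(-17\right)} + \frac{Q}{141} = \frac{2879}{\left(-3\right) 1 \left(-17\right)} + \frac{726}{141} = \frac{2879}{\left(-3\right) \left(-17\right)} + 726 \cdot \frac{1}{141} = \frac{2879}{51} + \frac{242}{47} = \frac{147655}{2397}$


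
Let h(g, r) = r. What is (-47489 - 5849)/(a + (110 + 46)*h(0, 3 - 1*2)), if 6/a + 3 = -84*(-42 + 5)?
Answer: -27602415/80731 ≈ -341.91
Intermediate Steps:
a = 2/1035 (a = 6/(-3 - 84*(-42 + 5)) = 6/(-3 - 84*(-37)) = 6/(-3 + 3108) = 6/3105 = 6*(1/3105) = 2/1035 ≈ 0.0019324)
(-47489 - 5849)/(a + (110 + 46)*h(0, 3 - 1*2)) = (-47489 - 5849)/(2/1035 + (110 + 46)*(3 - 1*2)) = -53338/(2/1035 + 156*(3 - 2)) = -53338/(2/1035 + 156*1) = -53338/(2/1035 + 156) = -53338/161462/1035 = -53338*1035/161462 = -27602415/80731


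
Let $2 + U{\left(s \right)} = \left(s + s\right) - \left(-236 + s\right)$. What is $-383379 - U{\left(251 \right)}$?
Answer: $-383864$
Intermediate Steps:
$U{\left(s \right)} = 234 + s$ ($U{\left(s \right)} = -2 + \left(\left(s + s\right) - \left(-236 + s\right)\right) = -2 + \left(2 s - \left(-236 + s\right)\right) = -2 + \left(236 + s\right) = 234 + s$)
$-383379 - U{\left(251 \right)} = -383379 - \left(234 + 251\right) = -383379 - 485 = -383864$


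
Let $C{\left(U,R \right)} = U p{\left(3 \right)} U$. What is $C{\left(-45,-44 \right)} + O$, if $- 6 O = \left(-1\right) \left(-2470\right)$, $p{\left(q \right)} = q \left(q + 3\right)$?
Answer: $\frac{108115}{3} \approx 36038.0$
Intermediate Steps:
$p{\left(q \right)} = q \left(3 + q\right)$
$O = - \frac{1235}{3}$ ($O = - \frac{\left(-1\right) \left(-2470\right)}{6} = \left(- \frac{1}{6}\right) 2470 = - \frac{1235}{3} \approx -411.67$)
$C{\left(U,R \right)} = 18 U^{2}$ ($C{\left(U,R \right)} = U 3 \left(3 + 3\right) U = U 3 \cdot 6 U = U 18 U = 18 U U = 18 U^{2}$)
$C{\left(-45,-44 \right)} + O = 18 \left(-45\right)^{2} - \frac{1235}{3} = 18 \cdot 2025 - \frac{1235}{3} = 36450 - \frac{1235}{3} = \frac{108115}{3}$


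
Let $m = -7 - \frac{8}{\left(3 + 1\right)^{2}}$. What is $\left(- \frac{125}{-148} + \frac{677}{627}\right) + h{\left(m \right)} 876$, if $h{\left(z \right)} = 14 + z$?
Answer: $\frac{528558995}{92796} \approx 5695.9$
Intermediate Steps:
$m = - \frac{15}{2}$ ($m = -7 - \frac{8}{4^{2}} = -7 - \frac{8}{16} = -7 - \frac{1}{2} = - \frac{15}{2} \approx -7.5$)
$\left(- \frac{125}{-148} + \frac{677}{627}\right) + h{\left(m \right)} 876 = \left(- \frac{125}{-148} + \frac{677}{627}\right) + \left(14 - \frac{15}{2}\right) 876 = \left(\left(-125\right) \left(- \frac{1}{148}\right) + 677 \cdot \frac{1}{627}\right) + \frac{13}{2} \cdot 876 = \left(\frac{125}{148} + \frac{677}{627}\right) + 5694 = \frac{178571}{92796} + 5694 = \frac{528558995}{92796}$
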